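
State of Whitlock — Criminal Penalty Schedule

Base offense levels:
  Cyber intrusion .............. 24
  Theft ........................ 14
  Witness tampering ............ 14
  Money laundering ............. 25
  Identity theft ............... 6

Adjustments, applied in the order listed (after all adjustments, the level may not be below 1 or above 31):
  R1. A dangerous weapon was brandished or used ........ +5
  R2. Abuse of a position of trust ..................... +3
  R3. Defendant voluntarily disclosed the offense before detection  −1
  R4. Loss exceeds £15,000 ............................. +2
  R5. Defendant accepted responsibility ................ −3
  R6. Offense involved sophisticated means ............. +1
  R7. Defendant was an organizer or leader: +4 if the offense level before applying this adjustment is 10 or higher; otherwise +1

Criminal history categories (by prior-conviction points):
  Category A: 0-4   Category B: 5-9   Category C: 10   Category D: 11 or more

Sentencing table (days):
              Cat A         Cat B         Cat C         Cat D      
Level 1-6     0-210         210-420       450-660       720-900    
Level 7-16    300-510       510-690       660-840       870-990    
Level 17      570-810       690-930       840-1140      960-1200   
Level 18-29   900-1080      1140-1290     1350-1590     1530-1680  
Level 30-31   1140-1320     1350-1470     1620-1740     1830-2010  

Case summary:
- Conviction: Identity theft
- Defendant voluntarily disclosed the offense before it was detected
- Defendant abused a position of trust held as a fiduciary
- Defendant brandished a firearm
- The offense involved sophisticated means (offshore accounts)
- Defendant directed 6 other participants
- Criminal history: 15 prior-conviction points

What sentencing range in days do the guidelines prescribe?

Base offense level for identity theft: 6.
R1 applies: 6 + 5 = 11.
R2 applies: 11 + 3 = 14.
R3 applies: 14 − 1 = 13.
R6 applies: 13 + 1 = 14.
R7 applies (level before this adjustment is 14 ≥ 10, so +4): 14 + 4 = 18.
Final offense level: 18.
Criminal history: 15 prior points → Category D (11+).
Level 18 falls in the 18-29 band.
Grid: Level 18-29 × Category D = 1530-1680 days.

1530-1680 days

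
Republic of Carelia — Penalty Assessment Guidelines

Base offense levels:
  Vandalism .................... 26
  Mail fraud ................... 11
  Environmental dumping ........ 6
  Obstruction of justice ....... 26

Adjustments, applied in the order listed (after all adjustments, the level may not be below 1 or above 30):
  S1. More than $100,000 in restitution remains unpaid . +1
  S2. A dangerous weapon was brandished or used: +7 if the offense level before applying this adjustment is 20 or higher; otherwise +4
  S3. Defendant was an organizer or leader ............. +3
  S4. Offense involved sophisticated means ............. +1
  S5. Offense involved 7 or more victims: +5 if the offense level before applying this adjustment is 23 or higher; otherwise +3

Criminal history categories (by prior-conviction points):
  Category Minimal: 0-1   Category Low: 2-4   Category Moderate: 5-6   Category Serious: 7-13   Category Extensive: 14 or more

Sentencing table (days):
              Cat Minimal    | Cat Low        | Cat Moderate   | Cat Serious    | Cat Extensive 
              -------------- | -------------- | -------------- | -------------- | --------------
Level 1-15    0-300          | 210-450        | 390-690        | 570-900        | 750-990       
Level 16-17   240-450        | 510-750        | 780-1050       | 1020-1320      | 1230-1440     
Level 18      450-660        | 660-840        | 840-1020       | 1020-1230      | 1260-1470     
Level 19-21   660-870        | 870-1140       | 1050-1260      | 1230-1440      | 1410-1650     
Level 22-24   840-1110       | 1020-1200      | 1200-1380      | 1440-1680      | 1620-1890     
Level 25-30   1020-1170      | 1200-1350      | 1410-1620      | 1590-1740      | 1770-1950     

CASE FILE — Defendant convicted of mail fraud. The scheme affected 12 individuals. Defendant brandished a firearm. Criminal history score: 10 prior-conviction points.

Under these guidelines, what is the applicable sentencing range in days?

1020-1230 days

Base offense level for mail fraud: 11.
S1 does not apply.
S2 applies (level before this adjustment is 11 < 20, so +4): 11 + 4 = 15.
S4 does not apply.
S5 applies (level before this adjustment is 15 < 23, so +3): 15 + 3 = 18.
Final offense level: 18.
Criminal history: 10 prior points → Category Serious (7-13).
Level 18 falls in the 18 band.
Grid: Level 18 × Category Serious = 1020-1230 days.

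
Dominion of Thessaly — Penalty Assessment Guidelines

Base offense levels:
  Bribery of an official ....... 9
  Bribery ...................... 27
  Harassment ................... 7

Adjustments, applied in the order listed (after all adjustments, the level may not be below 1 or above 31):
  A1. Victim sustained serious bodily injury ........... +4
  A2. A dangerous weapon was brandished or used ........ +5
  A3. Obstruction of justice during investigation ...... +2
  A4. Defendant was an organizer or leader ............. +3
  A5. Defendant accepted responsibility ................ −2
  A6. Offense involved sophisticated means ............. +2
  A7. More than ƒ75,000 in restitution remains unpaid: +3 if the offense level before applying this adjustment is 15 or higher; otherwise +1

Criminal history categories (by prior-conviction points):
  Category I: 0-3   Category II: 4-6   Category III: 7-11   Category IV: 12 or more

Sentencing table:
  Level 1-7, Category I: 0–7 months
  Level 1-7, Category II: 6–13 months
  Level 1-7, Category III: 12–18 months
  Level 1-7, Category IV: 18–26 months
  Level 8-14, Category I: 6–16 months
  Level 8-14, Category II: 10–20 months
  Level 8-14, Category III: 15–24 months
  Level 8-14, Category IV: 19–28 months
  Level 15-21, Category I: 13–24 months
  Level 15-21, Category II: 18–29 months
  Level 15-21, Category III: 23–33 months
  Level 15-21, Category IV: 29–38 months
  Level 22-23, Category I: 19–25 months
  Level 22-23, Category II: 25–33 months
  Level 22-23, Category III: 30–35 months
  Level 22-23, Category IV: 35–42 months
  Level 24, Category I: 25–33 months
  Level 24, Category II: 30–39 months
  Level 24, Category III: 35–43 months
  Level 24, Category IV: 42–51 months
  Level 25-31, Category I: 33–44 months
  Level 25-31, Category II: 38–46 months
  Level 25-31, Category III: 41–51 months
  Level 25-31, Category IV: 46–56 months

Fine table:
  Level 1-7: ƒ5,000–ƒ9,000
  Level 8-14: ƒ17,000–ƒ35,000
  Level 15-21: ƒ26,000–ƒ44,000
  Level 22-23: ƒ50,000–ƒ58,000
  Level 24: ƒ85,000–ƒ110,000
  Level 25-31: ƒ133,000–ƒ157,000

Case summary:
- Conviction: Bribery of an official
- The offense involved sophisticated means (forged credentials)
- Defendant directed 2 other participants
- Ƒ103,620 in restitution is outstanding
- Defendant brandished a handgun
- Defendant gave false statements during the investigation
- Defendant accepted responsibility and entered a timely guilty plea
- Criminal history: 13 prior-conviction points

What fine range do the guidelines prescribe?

Base offense level for bribery of an official: 9.
A2 applies: 9 + 5 = 14.
A3 applies: 14 + 2 = 16.
A4 applies: 16 + 3 = 19.
A5 applies: 19 − 2 = 17.
A6 applies: 17 + 2 = 19.
A7 applies (level before this adjustment is 19 ≥ 15, so +3): 19 + 3 = 22.
Final offense level: 22.
Level 22 falls in the 22-23 band.
Fine table: Level 22-23 → ƒ50,000–ƒ58,000.

ƒ50,000–ƒ58,000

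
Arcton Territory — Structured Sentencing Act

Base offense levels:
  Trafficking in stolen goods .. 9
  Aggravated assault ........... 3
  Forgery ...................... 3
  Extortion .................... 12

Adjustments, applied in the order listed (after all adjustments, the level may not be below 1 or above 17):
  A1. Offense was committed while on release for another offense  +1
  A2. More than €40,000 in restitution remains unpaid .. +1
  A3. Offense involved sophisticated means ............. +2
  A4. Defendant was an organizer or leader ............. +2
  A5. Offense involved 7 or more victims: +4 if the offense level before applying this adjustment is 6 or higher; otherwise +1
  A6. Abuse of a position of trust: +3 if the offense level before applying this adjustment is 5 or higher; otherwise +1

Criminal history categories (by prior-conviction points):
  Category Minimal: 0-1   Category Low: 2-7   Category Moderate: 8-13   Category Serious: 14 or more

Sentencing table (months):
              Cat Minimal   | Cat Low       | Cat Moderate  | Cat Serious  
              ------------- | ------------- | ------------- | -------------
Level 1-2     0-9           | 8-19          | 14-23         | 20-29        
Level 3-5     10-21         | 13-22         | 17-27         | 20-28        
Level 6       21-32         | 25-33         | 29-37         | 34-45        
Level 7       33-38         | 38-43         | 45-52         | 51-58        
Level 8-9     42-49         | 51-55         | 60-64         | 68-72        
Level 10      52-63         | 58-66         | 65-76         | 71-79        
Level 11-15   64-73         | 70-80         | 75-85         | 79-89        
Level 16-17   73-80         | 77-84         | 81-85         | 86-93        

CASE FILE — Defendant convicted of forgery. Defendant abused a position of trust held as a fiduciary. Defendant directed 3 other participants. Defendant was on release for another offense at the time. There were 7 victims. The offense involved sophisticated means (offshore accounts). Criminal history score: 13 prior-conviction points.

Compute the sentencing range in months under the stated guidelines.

75-85 months

Base offense level for forgery: 3.
A1 applies: 3 + 1 = 4.
A3 applies: 4 + 2 = 6.
A4 applies: 6 + 2 = 8.
A5 applies (level before this adjustment is 8 ≥ 6, so +4): 8 + 4 = 12.
A6 applies (level before this adjustment is 12 ≥ 5, so +3): 12 + 3 = 15.
Final offense level: 15.
Criminal history: 13 prior points → Category Moderate (8-13).
Level 15 falls in the 11-15 band.
Grid: Level 11-15 × Category Moderate = 75-85 months.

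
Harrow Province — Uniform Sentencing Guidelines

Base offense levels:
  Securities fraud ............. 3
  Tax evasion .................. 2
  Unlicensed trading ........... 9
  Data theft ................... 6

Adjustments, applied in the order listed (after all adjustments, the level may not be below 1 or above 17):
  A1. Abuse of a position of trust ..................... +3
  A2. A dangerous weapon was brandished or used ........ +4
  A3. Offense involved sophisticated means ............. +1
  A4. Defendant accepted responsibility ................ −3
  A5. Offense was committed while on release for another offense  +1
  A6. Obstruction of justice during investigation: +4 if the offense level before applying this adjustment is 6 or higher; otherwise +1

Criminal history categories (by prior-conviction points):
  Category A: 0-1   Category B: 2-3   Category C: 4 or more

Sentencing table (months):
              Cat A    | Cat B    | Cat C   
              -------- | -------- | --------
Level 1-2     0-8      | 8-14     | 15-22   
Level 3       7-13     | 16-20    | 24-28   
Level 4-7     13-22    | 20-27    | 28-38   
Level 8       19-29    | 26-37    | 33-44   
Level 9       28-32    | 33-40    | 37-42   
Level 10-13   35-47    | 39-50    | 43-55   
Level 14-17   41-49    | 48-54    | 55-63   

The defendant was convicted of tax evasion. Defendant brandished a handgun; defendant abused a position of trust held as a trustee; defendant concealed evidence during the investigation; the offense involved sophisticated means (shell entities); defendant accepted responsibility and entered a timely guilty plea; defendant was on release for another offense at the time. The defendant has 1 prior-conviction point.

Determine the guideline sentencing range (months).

35-47 months

Base offense level for tax evasion: 2.
A1 applies: 2 + 3 = 5.
A2 applies: 5 + 4 = 9.
A3 applies: 9 + 1 = 10.
A4 applies: 10 − 3 = 7.
A5 applies: 7 + 1 = 8.
A6 applies (level before this adjustment is 8 ≥ 6, so +4): 8 + 4 = 12.
Final offense level: 12.
Criminal history: 1 prior point → Category A (0-1).
Level 12 falls in the 10-13 band.
Grid: Level 10-13 × Category A = 35-47 months.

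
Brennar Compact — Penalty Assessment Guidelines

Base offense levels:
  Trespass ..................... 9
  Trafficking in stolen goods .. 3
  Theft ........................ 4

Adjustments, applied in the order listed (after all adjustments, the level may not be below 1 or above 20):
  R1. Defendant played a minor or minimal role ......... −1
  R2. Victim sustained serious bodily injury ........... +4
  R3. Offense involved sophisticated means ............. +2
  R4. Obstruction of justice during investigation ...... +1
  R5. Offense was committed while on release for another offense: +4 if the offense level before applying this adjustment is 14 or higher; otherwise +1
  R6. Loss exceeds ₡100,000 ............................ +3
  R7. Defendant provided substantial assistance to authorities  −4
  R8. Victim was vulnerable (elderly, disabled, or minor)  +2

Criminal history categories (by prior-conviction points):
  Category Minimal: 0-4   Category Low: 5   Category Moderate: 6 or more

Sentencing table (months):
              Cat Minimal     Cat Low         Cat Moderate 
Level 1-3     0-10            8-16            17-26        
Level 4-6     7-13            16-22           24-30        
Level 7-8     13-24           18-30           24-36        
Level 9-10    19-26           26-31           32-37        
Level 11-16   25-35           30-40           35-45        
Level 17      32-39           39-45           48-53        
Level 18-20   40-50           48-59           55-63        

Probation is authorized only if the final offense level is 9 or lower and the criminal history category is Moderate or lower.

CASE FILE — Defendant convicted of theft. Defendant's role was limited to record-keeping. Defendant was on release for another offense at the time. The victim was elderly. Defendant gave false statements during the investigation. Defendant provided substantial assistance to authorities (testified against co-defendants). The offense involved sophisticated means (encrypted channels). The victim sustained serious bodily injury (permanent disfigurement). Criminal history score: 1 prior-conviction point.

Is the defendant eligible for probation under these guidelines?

Yes

Base offense level for theft: 4.
R1 applies: 4 − 1 = 3.
R2 applies: 3 + 4 = 7.
R3 applies: 7 + 2 = 9.
R4 applies: 9 + 1 = 10.
R5 applies (level before this adjustment is 10 < 14, so +1): 10 + 1 = 11.
R7 applies: 11 − 4 = 7.
R8 applies: 7 + 2 = 9.
Final offense level: 9.
Criminal history: 1 prior point → Category Minimal (0-4).
Level 9 falls in the 9-10 band.
Grid: Level 9-10 × Category Minimal = 19-26 months.
Probation check: level 9 ≤ 9 and category Minimal ≤ Moderate → eligible.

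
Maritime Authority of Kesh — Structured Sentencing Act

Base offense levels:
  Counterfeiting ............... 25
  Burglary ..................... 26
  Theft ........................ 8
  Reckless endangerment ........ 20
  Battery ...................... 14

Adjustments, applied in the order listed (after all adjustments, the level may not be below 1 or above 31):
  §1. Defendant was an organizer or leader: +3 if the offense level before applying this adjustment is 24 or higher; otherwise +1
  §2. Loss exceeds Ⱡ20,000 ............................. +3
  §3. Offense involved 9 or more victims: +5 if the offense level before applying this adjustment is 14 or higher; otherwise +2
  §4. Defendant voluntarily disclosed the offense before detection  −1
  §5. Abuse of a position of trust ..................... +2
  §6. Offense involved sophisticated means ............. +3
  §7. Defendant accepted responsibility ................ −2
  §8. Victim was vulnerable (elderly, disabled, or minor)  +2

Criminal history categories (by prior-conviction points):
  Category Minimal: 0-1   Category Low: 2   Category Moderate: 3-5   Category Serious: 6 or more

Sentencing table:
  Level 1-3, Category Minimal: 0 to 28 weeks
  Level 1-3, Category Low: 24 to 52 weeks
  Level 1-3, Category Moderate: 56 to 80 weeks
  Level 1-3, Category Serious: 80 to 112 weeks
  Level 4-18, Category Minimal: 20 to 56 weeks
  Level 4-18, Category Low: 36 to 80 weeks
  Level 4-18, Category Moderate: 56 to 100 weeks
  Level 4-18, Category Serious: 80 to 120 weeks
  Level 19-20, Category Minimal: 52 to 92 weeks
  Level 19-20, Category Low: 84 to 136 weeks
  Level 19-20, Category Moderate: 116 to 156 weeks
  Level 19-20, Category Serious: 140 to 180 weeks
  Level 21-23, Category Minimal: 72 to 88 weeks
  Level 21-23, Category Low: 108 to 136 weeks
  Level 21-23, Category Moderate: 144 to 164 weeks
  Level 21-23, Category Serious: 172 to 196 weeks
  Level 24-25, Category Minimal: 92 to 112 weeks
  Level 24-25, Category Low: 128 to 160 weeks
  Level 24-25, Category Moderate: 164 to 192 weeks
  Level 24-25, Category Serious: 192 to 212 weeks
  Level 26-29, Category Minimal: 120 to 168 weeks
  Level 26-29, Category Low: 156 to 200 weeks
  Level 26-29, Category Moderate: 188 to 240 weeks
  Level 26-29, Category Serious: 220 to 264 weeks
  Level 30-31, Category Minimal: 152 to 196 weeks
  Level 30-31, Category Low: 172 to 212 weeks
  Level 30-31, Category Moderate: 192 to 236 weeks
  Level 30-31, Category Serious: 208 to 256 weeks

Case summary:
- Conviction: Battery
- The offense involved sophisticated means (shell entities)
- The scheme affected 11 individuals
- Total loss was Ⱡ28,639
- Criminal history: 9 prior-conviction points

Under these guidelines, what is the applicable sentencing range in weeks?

192-212 weeks

Base offense level for battery: 14.
§1 does not apply.
§2 applies: 14 + 3 = 17.
§3 applies (level before this adjustment is 17 ≥ 14, so +5): 17 + 5 = 22.
§6 applies: 22 + 3 = 25.
§7 does not apply.
§8 does not apply.
Final offense level: 25.
Criminal history: 9 prior points → Category Serious (6+).
Level 25 falls in the 24-25 band.
Grid: Level 24-25 × Category Serious = 192-212 weeks.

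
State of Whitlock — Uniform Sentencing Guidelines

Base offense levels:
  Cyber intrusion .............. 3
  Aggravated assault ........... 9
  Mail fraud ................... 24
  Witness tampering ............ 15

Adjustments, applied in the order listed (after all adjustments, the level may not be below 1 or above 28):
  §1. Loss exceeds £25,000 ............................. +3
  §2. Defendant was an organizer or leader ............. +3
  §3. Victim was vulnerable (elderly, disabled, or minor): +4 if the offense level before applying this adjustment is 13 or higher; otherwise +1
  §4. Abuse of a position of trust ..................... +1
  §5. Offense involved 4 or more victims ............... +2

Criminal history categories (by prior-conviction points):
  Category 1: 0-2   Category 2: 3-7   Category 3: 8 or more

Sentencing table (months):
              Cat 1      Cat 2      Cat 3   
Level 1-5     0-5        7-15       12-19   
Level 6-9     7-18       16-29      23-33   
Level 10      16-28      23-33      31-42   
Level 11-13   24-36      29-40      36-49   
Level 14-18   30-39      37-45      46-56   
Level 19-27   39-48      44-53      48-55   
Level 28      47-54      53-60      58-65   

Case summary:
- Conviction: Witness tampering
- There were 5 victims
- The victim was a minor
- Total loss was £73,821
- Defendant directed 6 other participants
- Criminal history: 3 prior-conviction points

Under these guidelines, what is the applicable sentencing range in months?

44-53 months

Base offense level for witness tampering: 15.
§1 applies: 15 + 3 = 18.
§2 applies: 18 + 3 = 21.
§3 applies (level before this adjustment is 21 ≥ 13, so +4): 21 + 4 = 25.
§5 applies: 25 + 2 = 27.
Final offense level: 27.
Criminal history: 3 prior points → Category 2 (3-7).
Level 27 falls in the 19-27 band.
Grid: Level 19-27 × Category 2 = 44-53 months.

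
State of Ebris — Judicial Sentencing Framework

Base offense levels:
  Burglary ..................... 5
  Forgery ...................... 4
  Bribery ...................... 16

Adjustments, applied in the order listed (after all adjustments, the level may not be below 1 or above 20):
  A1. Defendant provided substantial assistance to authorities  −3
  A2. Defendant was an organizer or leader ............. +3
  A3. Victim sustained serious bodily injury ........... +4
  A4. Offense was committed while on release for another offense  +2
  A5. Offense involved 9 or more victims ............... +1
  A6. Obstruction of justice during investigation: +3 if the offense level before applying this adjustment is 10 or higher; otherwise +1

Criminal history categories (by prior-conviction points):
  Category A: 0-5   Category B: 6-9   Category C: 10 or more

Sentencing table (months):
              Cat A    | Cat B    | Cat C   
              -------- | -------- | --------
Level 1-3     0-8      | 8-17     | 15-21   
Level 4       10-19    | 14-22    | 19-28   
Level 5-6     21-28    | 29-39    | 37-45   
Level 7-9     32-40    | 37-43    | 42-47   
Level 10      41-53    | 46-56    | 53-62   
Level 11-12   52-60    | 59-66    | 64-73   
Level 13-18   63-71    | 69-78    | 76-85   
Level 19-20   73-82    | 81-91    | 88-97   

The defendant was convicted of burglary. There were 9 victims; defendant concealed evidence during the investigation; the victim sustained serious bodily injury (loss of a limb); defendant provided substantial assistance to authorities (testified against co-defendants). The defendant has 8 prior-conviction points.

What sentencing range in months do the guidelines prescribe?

37-43 months

Base offense level for burglary: 5.
A1 applies: 5 − 3 = 2.
A2 does not apply.
A3 applies: 2 + 4 = 6.
A5 applies: 6 + 1 = 7.
A6 applies (level before this adjustment is 7 < 10, so +1): 7 + 1 = 8.
Final offense level: 8.
Criminal history: 8 prior points → Category B (6-9).
Level 8 falls in the 7-9 band.
Grid: Level 7-9 × Category B = 37-43 months.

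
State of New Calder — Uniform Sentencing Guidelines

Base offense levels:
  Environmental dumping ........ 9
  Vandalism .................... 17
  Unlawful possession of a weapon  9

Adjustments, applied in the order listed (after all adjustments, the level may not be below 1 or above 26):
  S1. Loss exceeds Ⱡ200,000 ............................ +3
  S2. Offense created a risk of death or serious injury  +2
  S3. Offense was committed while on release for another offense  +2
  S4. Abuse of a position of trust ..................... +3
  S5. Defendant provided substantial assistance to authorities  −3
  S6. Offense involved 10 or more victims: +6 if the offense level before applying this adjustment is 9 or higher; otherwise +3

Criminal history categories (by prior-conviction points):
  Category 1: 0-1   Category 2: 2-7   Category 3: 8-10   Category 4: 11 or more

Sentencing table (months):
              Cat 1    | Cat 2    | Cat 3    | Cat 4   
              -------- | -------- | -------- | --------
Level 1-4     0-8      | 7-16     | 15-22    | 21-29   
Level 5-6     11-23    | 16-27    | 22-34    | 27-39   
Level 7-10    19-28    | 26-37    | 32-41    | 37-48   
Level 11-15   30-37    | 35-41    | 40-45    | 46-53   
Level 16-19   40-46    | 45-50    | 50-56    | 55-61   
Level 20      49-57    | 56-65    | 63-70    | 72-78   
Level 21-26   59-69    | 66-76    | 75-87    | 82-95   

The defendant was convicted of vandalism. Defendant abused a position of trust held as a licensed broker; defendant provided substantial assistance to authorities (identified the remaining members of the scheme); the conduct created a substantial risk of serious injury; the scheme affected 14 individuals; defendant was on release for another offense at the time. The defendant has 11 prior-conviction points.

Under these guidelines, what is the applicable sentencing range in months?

82-95 months

Base offense level for vandalism: 17.
S1 does not apply.
S2 applies: 17 + 2 = 19.
S3 applies: 19 + 2 = 21.
S4 applies: 21 + 3 = 24.
S5 applies: 24 − 3 = 21.
S6 applies (level before this adjustment is 21 ≥ 9, so +6): 21 + 6 = 27.
Level 27 exceeds the maximum of 26; capped at 26.
Final offense level: 26.
Criminal history: 11 prior points → Category 4 (11+).
Level 26 falls in the 21-26 band.
Grid: Level 21-26 × Category 4 = 82-95 months.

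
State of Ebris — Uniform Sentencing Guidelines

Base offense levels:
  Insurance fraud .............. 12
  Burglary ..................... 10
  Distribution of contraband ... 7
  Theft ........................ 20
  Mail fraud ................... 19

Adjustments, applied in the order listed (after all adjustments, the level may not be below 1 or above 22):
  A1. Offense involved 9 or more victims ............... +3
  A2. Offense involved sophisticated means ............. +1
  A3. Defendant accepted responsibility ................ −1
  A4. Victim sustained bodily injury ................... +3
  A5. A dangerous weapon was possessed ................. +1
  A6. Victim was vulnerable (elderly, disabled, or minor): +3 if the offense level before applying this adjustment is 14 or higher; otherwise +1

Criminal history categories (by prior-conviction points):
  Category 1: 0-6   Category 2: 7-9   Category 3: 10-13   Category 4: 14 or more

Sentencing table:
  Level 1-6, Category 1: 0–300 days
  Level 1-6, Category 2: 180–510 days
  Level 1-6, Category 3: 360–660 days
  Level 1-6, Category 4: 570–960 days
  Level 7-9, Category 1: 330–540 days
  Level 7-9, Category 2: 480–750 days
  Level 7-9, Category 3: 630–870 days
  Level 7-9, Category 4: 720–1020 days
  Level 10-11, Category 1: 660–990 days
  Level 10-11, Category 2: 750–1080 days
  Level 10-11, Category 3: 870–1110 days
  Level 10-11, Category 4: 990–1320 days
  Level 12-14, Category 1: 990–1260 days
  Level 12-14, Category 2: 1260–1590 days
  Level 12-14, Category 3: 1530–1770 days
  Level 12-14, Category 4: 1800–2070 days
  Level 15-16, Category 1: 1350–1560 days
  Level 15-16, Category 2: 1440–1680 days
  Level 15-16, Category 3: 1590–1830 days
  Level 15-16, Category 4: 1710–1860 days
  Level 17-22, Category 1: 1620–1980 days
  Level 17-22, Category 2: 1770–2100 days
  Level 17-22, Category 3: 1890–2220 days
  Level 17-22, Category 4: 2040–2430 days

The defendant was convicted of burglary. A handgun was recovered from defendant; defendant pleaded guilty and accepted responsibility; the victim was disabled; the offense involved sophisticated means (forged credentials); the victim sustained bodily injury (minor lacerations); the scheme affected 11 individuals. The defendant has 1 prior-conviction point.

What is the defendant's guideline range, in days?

1620-1980 days

Base offense level for burglary: 10.
A1 applies: 10 + 3 = 13.
A2 applies: 13 + 1 = 14.
A3 applies: 14 − 1 = 13.
A4 applies: 13 + 3 = 16.
A5 applies: 16 + 1 = 17.
A6 applies (level before this adjustment is 17 ≥ 14, so +3): 17 + 3 = 20.
Final offense level: 20.
Criminal history: 1 prior point → Category 1 (0-6).
Level 20 falls in the 17-22 band.
Grid: Level 17-22 × Category 1 = 1620-1980 days.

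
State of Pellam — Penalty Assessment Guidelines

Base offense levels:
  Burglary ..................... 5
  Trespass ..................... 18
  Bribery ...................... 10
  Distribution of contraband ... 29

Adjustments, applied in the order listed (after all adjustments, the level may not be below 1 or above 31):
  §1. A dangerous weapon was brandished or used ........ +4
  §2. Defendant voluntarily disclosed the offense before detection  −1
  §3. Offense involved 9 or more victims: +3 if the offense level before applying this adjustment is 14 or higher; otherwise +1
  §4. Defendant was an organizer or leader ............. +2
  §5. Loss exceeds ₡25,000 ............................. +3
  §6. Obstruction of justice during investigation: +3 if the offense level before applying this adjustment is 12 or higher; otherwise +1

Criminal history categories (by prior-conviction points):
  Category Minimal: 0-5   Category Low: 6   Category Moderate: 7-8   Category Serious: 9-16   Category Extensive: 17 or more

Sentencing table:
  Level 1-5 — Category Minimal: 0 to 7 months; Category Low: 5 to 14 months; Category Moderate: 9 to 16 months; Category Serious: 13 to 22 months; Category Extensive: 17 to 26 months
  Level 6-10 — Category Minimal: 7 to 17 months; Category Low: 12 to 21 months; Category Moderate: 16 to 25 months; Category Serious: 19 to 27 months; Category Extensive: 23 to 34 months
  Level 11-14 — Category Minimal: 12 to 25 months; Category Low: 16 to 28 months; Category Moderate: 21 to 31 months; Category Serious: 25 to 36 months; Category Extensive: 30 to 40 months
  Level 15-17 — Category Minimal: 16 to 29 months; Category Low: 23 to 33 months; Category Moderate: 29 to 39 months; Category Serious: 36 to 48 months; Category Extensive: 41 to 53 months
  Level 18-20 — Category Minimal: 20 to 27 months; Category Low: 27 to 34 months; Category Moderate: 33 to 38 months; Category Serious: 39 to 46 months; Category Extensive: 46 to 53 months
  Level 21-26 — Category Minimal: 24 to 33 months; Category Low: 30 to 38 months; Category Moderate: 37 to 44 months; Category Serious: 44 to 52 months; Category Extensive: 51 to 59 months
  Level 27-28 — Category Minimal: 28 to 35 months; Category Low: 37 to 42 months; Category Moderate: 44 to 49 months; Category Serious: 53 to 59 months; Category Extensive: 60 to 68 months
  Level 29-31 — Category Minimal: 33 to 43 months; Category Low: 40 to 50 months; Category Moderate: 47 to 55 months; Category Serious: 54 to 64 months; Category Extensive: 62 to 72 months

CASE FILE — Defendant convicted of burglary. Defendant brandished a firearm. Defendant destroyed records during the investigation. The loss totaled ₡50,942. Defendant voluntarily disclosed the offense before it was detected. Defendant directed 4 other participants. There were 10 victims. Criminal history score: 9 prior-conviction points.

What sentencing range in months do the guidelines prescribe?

Base offense level for burglary: 5.
§1 applies: 5 + 4 = 9.
§2 applies: 9 − 1 = 8.
§3 applies (level before this adjustment is 8 < 14, so +1): 8 + 1 = 9.
§4 applies: 9 + 2 = 11.
§5 applies: 11 + 3 = 14.
§6 applies (level before this adjustment is 14 ≥ 12, so +3): 14 + 3 = 17.
Final offense level: 17.
Criminal history: 9 prior points → Category Serious (9-16).
Level 17 falls in the 15-17 band.
Grid: Level 15-17 × Category Serious = 36-48 months.

36-48 months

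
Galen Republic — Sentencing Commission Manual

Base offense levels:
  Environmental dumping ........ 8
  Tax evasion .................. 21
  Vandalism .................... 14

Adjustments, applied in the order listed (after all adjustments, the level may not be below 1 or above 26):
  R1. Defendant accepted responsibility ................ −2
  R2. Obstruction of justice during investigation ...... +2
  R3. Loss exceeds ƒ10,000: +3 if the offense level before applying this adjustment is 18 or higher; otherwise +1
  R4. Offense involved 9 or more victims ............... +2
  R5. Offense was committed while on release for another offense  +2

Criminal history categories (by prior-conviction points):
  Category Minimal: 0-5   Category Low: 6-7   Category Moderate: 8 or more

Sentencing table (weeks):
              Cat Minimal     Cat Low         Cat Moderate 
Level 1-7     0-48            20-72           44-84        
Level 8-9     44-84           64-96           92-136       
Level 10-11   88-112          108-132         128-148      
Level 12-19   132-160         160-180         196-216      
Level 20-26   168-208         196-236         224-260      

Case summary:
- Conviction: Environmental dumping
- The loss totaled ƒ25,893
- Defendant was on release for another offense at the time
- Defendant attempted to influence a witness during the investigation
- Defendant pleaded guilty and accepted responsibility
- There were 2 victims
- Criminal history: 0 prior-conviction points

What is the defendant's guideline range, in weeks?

88-112 weeks

Base offense level for environmental dumping: 8.
R1 applies: 8 − 2 = 6.
R2 applies: 6 + 2 = 8.
R3 applies (level before this adjustment is 8 < 18, so +1): 8 + 1 = 9.
R4 does not apply.
R5 applies: 9 + 2 = 11.
Final offense level: 11.
Criminal history: 0 prior points → Category Minimal (0-5).
Level 11 falls in the 10-11 band.
Grid: Level 10-11 × Category Minimal = 88-112 weeks.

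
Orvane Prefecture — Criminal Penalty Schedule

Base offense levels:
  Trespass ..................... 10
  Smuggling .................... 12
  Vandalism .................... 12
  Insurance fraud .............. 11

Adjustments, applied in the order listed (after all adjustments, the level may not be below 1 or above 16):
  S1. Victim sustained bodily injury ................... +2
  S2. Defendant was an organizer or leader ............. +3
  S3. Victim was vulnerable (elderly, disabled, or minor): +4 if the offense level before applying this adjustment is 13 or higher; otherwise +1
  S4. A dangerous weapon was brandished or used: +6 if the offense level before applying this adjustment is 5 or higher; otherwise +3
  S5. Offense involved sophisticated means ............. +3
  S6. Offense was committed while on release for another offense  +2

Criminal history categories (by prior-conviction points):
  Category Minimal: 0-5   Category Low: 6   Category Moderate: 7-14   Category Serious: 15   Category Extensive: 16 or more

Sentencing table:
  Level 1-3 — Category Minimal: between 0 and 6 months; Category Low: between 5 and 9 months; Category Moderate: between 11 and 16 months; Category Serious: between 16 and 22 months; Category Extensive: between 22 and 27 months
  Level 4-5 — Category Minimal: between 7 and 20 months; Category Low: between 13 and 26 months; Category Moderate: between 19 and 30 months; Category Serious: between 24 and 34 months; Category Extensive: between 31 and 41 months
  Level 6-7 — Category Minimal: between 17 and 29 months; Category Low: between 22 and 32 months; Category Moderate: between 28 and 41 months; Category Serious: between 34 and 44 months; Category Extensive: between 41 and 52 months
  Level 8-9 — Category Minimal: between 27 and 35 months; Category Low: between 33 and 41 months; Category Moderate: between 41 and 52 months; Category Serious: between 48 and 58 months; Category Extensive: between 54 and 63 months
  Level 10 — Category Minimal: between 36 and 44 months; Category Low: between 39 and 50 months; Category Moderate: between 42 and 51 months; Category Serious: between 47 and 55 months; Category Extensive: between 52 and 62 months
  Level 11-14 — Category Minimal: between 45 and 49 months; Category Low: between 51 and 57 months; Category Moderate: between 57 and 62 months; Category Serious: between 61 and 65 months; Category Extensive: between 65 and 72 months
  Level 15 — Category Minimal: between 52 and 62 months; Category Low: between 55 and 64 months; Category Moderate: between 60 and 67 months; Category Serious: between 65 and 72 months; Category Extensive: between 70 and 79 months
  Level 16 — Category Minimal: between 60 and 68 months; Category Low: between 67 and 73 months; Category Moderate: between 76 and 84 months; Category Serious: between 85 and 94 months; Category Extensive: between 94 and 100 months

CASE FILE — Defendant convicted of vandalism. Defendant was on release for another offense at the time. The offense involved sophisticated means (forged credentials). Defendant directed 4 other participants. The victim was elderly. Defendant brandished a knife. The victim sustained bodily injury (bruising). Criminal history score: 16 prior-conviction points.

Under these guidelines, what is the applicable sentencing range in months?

Base offense level for vandalism: 12.
S1 applies: 12 + 2 = 14.
S2 applies: 14 + 3 = 17.
S3 applies (level before this adjustment is 17 ≥ 13, so +4): 17 + 4 = 21.
S4 applies (level before this adjustment is 21 ≥ 5, so +6): 21 + 6 = 27.
S5 applies: 27 + 3 = 30.
S6 applies: 30 + 2 = 32.
Level 32 exceeds the maximum of 16; capped at 16.
Final offense level: 16.
Criminal history: 16 prior points → Category Extensive (16+).
Level 16 falls in the 16 band.
Grid: Level 16 × Category Extensive = 94-100 months.

94-100 months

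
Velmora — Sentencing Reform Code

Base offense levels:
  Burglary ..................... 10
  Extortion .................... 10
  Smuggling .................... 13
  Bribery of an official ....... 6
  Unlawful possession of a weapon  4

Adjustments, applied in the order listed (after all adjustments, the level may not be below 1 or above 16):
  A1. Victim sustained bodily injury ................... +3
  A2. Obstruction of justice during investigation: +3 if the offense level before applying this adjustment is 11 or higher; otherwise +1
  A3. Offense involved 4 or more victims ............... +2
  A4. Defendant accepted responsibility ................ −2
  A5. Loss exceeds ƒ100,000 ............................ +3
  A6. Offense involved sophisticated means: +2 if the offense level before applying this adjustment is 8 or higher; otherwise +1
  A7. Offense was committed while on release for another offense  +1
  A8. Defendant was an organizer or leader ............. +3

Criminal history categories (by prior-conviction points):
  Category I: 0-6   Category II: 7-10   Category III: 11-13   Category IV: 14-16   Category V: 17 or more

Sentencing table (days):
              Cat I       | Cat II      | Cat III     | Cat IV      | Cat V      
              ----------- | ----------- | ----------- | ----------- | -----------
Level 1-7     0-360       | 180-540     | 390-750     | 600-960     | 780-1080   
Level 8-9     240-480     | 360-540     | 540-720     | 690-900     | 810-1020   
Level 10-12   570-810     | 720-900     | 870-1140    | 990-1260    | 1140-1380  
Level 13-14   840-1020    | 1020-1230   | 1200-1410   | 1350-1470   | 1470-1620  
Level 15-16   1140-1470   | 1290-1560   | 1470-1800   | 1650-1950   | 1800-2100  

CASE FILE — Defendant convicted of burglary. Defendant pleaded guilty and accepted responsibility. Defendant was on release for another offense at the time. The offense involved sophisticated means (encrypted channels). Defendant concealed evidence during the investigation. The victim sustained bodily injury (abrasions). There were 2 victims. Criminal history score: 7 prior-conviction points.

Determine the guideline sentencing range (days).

1290-1560 days

Base offense level for burglary: 10.
A1 applies: 10 + 3 = 13.
A2 applies (level before this adjustment is 13 ≥ 11, so +3): 13 + 3 = 16.
A3 does not apply.
A4 applies: 16 − 2 = 14.
A5 does not apply.
A6 applies (level before this adjustment is 14 ≥ 8, so +2): 14 + 2 = 16.
A7 applies: 16 + 1 = 17.
A8 does not apply.
Level 17 exceeds the maximum of 16; capped at 16.
Final offense level: 16.
Criminal history: 7 prior points → Category II (7-10).
Level 16 falls in the 15-16 band.
Grid: Level 15-16 × Category II = 1290-1560 days.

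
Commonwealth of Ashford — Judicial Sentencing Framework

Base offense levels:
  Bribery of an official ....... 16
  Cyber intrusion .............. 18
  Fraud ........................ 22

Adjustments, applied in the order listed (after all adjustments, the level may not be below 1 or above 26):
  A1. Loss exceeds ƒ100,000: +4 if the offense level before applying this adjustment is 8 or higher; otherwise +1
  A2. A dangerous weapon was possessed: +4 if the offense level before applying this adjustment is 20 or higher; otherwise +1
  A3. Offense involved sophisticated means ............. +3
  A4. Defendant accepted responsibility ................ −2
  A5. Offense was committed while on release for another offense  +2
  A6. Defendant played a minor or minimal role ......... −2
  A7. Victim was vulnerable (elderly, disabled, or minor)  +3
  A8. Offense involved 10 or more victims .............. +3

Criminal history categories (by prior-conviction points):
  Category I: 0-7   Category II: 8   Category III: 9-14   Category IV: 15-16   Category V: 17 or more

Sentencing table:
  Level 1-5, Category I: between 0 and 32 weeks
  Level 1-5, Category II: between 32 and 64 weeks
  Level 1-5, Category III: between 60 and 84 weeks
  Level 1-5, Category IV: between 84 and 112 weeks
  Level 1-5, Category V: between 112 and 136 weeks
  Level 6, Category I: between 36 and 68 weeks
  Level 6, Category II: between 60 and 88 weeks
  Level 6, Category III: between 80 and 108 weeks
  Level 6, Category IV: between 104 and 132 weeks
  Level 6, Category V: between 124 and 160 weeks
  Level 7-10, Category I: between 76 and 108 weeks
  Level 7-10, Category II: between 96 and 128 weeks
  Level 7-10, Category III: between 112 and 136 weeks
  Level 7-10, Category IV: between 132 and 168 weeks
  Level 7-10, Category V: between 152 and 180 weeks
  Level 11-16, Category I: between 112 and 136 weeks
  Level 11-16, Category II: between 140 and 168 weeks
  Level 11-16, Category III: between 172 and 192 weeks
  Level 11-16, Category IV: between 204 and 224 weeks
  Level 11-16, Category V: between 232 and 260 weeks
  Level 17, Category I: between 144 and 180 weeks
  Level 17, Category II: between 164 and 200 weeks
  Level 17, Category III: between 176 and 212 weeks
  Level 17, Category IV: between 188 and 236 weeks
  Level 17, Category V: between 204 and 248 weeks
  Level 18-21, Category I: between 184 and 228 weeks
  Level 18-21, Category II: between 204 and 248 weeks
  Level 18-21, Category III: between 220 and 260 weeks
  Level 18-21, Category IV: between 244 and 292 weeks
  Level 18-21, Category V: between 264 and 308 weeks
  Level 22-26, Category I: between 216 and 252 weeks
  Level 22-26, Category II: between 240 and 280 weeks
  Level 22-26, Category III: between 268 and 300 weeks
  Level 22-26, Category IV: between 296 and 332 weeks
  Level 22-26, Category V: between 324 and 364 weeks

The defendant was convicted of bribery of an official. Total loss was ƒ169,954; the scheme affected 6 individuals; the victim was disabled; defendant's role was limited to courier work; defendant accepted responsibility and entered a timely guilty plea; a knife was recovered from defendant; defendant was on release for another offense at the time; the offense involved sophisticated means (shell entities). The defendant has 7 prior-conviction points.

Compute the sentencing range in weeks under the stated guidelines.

216-252 weeks

Base offense level for bribery of an official: 16.
A1 applies (level before this adjustment is 16 ≥ 8, so +4): 16 + 4 = 20.
A2 applies (level before this adjustment is 20 ≥ 20, so +4): 20 + 4 = 24.
A3 applies: 24 + 3 = 27.
A4 applies: 27 − 2 = 25.
A5 applies: 25 + 2 = 27.
A6 applies: 27 − 2 = 25.
A7 applies: 25 + 3 = 28.
A8 does not apply.
Level 28 exceeds the maximum of 26; capped at 26.
Final offense level: 26.
Criminal history: 7 prior points → Category I (0-7).
Level 26 falls in the 22-26 band.
Grid: Level 22-26 × Category I = 216-252 weeks.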